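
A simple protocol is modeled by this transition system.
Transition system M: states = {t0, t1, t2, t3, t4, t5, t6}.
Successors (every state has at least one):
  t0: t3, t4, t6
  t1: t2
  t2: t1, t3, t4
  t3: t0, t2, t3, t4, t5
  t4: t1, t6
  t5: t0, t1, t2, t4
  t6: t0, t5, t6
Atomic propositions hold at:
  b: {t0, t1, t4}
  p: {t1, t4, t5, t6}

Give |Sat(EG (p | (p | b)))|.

Sat(p | b) = {t0, t1, t4, t5, t6}
Sat(p | (p | b)) = {t0, t1, t4, t5, t6}
EG (p | (p | b)): greatest fixpoint, start Z0 = {t0, t1, t4, t5, t6}, keep only states in Sat with some successor in Z. Z1 = {t0, t4, t5, t6}; fixed.
Sat(EG (p | (p | b))) = {t0, t4, t5, t6}
|Sat(EG (p | (p | b)))| = |{t0, t4, t5, t6}| = 4.

4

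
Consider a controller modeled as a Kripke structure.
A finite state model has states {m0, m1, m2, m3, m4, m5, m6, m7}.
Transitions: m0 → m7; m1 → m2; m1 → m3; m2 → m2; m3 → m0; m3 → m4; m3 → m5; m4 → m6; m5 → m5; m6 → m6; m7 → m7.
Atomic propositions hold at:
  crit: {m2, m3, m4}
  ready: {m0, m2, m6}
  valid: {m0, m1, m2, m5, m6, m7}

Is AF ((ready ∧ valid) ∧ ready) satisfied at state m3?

Sat(ready ∧ valid) = {m0, m2, m6}
Sat((ready ∧ valid) ∧ ready) = {m0, m2, m6}
AF ((ready ∧ valid) ∧ ready): least fixpoint, start Z0 = {m0, m2, m6}, add states with every successor in Z. Z1 = {m0, m2, m4, m6}; fixed.
Sat(AF ((ready ∧ valid) ∧ ready)) = {m0, m2, m4, m6}
m3 ∉ Sat(AF ((ready ∧ valid) ∧ ready)) = {m0, m2, m4, m6}, so the formula does not hold at m3.

No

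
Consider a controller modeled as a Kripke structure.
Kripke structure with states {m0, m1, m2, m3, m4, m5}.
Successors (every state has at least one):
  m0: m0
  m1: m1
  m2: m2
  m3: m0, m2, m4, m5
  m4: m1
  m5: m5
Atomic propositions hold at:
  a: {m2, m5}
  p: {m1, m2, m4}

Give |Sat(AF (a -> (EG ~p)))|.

Sat(~p) = {m0, m3, m5}
EG ~p: greatest fixpoint, start Z0 = {m0, m3, m5}, keep only states in Sat with some successor in Z. Already a fixed point.
Sat(EG ~p) = {m0, m3, m5}
Sat(a -> (EG ~p)) = {m0, m1, m3, m4, m5}
AF (a -> (EG ~p)): least fixpoint, start Z0 = {m0, m1, m3, m4, m5}, add states with every successor in Z. Already a fixed point.
Sat(AF (a -> (EG ~p))) = {m0, m1, m3, m4, m5}
|Sat(AF (a -> (EG ~p)))| = |{m0, m1, m3, m4, m5}| = 5.

5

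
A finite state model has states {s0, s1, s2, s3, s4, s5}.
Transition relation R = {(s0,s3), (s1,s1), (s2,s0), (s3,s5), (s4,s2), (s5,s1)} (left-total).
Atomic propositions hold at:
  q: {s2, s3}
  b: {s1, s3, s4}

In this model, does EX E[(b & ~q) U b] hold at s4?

Sat(~q) = {s0, s1, s4, s5}
Sat(b & ~q) = {s1, s4}
E[(b & ~q) U b]: least fixpoint, start Z0 = Sat(b) = {s1, s3, s4}, add states in Sat(b & ~q) with some successor in Z. Already a fixed point.
Sat(E[(b & ~q) U b]) = {s1, s3, s4}
Sat(EX E[(b & ~q) U b]) = {s : some successor in {s1, s3, s4}} = {s0, s1, s5}
s4 ∉ Sat(EX E[(b & ~q) U b]) = {s0, s1, s5}, so the formula does not hold at s4.

No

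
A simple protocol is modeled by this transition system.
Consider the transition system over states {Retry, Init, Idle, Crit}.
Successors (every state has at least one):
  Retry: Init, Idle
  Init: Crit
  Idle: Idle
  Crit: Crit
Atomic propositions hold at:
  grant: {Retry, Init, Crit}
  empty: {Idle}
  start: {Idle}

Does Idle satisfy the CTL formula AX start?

Yes

Sat(AX start) = {s : every successor in {Idle}} = {Idle}
Idle ∈ Sat(AX start) = {Idle}, so the formula holds at Idle.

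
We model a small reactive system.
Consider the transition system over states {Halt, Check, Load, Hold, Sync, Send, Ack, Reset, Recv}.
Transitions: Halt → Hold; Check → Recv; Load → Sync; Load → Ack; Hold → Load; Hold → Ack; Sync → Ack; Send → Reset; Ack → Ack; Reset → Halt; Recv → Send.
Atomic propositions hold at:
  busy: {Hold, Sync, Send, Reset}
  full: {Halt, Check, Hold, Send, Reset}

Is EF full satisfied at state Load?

No

EF full: least fixpoint, start Z0 = {Halt, Check, Hold, Send, Reset}, add states with some successor in Z. Z1 = {Halt, Check, Hold, Send, Reset, Recv}; fixed.
Sat(EF full) = {Halt, Check, Hold, Send, Reset, Recv}
Load ∉ Sat(EF full) = {Halt, Check, Hold, Send, Reset, Recv}, so the formula does not hold at Load.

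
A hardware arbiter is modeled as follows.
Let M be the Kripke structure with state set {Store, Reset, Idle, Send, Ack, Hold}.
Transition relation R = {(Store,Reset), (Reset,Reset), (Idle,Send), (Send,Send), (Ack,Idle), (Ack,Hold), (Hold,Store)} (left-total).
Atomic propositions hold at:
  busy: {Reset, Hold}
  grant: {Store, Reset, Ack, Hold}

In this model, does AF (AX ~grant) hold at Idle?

Yes

Sat(~grant) = {Idle, Send}
Sat(AX ~grant) = {s : every successor in {Idle, Send}} = {Idle, Send}
AF (AX ~grant): least fixpoint, start Z0 = {Idle, Send}, add states with every successor in Z. Already a fixed point.
Sat(AF (AX ~grant)) = {Idle, Send}
Idle ∈ Sat(AF (AX ~grant)) = {Idle, Send}, so the formula holds at Idle.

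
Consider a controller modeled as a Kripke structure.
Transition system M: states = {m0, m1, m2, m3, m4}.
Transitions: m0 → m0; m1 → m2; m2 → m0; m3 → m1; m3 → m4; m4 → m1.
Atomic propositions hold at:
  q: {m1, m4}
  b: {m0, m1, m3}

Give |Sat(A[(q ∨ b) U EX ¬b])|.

3

Sat(q ∨ b) = {m0, m1, m3, m4}
Sat(¬b) = {m2, m4}
Sat(EX ¬b) = {s : some successor in {m2, m4}} = {m1, m3}
A[(q ∨ b) U EX ¬b]: least fixpoint, start Z0 = Sat(EX ¬b) = {m1, m3}, add states in Sat(q ∨ b) with every successor in Z. Z1 = {m1, m3, m4}; fixed.
Sat(A[(q ∨ b) U EX ¬b]) = {m1, m3, m4}
|Sat(A[(q ∨ b) U EX ¬b])| = |{m1, m3, m4}| = 3.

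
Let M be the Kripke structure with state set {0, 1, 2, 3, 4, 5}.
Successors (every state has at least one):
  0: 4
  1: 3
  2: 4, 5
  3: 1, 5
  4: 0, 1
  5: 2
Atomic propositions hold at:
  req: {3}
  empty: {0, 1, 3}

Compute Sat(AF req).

AF req: least fixpoint, start Z0 = {3}, add states with every successor in Z. Z1 = {1, 3}; fixed.
Sat(AF req) = {1, 3}

{1, 3}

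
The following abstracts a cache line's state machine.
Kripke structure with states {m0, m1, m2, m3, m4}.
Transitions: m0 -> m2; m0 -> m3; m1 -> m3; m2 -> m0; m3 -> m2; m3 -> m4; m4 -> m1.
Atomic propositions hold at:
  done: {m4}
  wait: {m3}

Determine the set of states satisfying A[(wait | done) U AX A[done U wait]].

Sat(wait | done) = {m3, m4}
A[done U wait]: least fixpoint, start Z0 = Sat(wait) = {m3}, add states in Sat(done) with every successor in Z. Already a fixed point.
Sat(A[done U wait]) = {m3}
Sat(AX A[done U wait]) = {s : every successor in {m3}} = {m1}
A[(wait | done) U AX A[done U wait]]: least fixpoint, start Z0 = Sat(AX A[done U wait]) = {m1}, add states in Sat(wait | done) with every successor in Z. Z1 = {m1, m4}; fixed.
Sat(A[(wait | done) U AX A[done U wait]]) = {m1, m4}

{m1, m4}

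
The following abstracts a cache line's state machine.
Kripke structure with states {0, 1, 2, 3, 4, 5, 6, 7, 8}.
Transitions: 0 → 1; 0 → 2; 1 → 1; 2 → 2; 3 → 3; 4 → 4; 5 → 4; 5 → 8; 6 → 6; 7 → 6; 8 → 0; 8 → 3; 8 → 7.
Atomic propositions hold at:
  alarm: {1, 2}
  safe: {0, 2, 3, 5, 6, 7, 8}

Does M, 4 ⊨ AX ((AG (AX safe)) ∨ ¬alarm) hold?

Yes

Sat(AX safe) = {s : every successor in {0, 2, 3, 5, 6, 7, 8}} = {2, 3, 6, 7, 8}
AG (AX safe): greatest fixpoint, start Z0 = {2, 3, 6, 7, 8}, keep only states in Sat with every successor in Z. Z1 = {2, 3, 6, 7}; fixed.
Sat(AG (AX safe)) = {2, 3, 6, 7}
Sat(¬alarm) = {0, 3, 4, 5, 6, 7, 8}
Sat((AG (AX safe)) ∨ ¬alarm) = {0, 2, 3, 4, 5, 6, 7, 8}
Sat(AX ((AG (AX safe)) ∨ ¬alarm)) = {s : every successor in {0, 2, 3, 4, 5, 6, 7, 8}} = {2, 3, 4, 5, 6, 7, 8}
4 ∈ Sat(AX ((AG (AX safe)) ∨ ¬alarm)) = {2, 3, 4, 5, 6, 7, 8}, so the formula holds at 4.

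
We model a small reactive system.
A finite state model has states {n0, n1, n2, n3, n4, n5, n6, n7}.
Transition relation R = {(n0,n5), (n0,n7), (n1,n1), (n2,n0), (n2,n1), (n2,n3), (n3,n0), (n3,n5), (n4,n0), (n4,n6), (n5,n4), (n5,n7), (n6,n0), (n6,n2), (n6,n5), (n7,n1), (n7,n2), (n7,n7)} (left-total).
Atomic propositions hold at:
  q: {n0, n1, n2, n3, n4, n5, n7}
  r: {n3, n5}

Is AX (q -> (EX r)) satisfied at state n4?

Yes

Sat(EX r) = {s : some successor in {n3, n5}} = {n0, n2, n3, n6}
Sat(q -> (EX r)) = {n0, n2, n3, n6}
Sat(AX (q -> (EX r))) = {s : every successor in {n0, n2, n3, n6}} = {n4}
n4 ∈ Sat(AX (q -> (EX r))) = {n4}, so the formula holds at n4.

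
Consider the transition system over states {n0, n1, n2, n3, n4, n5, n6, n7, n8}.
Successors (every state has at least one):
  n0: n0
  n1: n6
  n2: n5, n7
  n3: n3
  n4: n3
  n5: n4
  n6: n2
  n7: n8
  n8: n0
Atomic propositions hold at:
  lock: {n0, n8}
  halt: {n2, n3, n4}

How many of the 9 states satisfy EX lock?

3

Sat(EX lock) = {s : some successor in {n0, n8}} = {n0, n7, n8}
|Sat(EX lock)| = |{n0, n7, n8}| = 3.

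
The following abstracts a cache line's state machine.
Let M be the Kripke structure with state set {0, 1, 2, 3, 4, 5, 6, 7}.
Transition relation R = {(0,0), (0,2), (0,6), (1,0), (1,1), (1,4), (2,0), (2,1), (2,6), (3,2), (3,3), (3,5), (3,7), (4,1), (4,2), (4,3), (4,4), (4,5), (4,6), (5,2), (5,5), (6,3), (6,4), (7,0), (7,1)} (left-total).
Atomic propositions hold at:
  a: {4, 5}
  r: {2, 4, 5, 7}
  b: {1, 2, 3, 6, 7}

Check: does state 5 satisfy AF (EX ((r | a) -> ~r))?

No

Sat(r | a) = {2, 4, 5, 7}
Sat(~r) = {0, 1, 3, 6}
Sat((r | a) -> ~r) = {0, 1, 3, 6}
Sat(EX ((r | a) -> ~r)) = {s : some successor in {0, 1, 3, 6}} = {0, 1, 2, 3, 4, 6, 7}
AF (EX ((r | a) -> ~r)): least fixpoint, start Z0 = {0, 1, 2, 3, 4, 6, 7}, add states with every successor in Z. Already a fixed point.
Sat(AF (EX ((r | a) -> ~r))) = {0, 1, 2, 3, 4, 6, 7}
5 ∉ Sat(AF (EX ((r | a) -> ~r))) = {0, 1, 2, 3, 4, 6, 7}, so the formula does not hold at 5.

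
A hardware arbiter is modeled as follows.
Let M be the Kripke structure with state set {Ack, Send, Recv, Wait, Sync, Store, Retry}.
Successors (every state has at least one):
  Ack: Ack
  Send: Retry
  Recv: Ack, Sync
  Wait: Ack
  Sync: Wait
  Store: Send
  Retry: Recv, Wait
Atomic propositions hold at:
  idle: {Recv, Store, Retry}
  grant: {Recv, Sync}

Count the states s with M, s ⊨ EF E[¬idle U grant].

5

Sat(¬idle) = {Ack, Send, Wait, Sync}
E[¬idle U grant]: least fixpoint, start Z0 = Sat(grant) = {Recv, Sync}, add states in Sat(¬idle) with some successor in Z. Already a fixed point.
Sat(E[¬idle U grant]) = {Recv, Sync}
EF E[¬idle U grant]: least fixpoint, start Z0 = {Recv, Sync}, add states with some successor in Z. Z1 = {Recv, Sync, Retry}; Z2 = {Send, Recv, Sync, Retry}; Z3 = {Send, Recv, Sync, Store, Retry}; fixed.
Sat(EF E[¬idle U grant]) = {Send, Recv, Sync, Store, Retry}
|Sat(EF E[¬idle U grant])| = |{Send, Recv, Sync, Store, Retry}| = 5.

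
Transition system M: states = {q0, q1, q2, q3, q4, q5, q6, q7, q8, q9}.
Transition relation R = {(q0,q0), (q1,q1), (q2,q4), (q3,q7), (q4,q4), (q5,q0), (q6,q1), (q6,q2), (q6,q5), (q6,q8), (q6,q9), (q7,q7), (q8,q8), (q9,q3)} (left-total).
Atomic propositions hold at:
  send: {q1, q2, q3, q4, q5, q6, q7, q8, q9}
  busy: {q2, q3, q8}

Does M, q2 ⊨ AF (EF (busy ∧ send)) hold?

Yes

Sat(busy ∧ send) = {q2, q3, q8}
EF (busy ∧ send): least fixpoint, start Z0 = {q2, q3, q8}, add states with some successor in Z. Z1 = {q2, q3, q6, q8, q9}; fixed.
Sat(EF (busy ∧ send)) = {q2, q3, q6, q8, q9}
AF (EF (busy ∧ send)): least fixpoint, start Z0 = {q2, q3, q6, q8, q9}, add states with every successor in Z. Already a fixed point.
Sat(AF (EF (busy ∧ send))) = {q2, q3, q6, q8, q9}
q2 ∈ Sat(AF (EF (busy ∧ send))) = {q2, q3, q6, q8, q9}, so the formula holds at q2.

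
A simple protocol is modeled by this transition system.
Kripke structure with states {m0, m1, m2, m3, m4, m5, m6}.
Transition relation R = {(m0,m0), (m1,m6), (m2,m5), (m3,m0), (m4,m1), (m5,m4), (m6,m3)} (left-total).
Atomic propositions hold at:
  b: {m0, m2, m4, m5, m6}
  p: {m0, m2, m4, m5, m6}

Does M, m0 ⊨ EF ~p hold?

No

Sat(~p) = {m1, m3}
EF ~p: least fixpoint, start Z0 = {m1, m3}, add states with some successor in Z. Z1 = {m1, m3, m4, m6}; Z2 = {m1, m3, m4, m5, m6}; Z3 = {m1, m2, m3, m4, m5, m6}; fixed.
Sat(EF ~p) = {m1, m2, m3, m4, m5, m6}
m0 ∉ Sat(EF ~p) = {m1, m2, m3, m4, m5, m6}, so the formula does not hold at m0.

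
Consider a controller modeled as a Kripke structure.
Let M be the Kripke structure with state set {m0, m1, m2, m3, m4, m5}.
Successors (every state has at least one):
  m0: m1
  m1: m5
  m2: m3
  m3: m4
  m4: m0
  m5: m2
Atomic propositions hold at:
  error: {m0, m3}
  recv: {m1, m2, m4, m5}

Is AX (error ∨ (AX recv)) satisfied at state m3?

Sat(AX recv) = {s : every successor in {m1, m2, m4, m5}} = {m0, m1, m3, m5}
Sat(error ∨ (AX recv)) = {m0, m1, m3, m5}
Sat(AX (error ∨ (AX recv))) = {s : every successor in {m0, m1, m3, m5}} = {m0, m1, m2, m4}
m3 ∉ Sat(AX (error ∨ (AX recv))) = {m0, m1, m2, m4}, so the formula does not hold at m3.

No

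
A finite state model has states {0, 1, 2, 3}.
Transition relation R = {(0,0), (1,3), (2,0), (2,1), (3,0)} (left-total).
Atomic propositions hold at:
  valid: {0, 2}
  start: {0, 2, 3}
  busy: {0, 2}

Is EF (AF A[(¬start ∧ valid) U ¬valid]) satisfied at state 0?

No

Sat(¬start) = {1}
Sat(¬start ∧ valid) = ∅
Sat(¬valid) = {1, 3}
A[(¬start ∧ valid) U ¬valid]: least fixpoint, start Z0 = Sat(¬valid) = {1, 3}, add states in Sat(¬start ∧ valid) with every successor in Z. Already a fixed point.
Sat(A[(¬start ∧ valid) U ¬valid]) = {1, 3}
AF A[(¬start ∧ valid) U ¬valid]: least fixpoint, start Z0 = {1, 3}, add states with every successor in Z. Already a fixed point.
Sat(AF A[(¬start ∧ valid) U ¬valid]) = {1, 3}
EF (AF A[(¬start ∧ valid) U ¬valid]): least fixpoint, start Z0 = {1, 3}, add states with some successor in Z. Z1 = {1, 2, 3}; fixed.
Sat(EF (AF A[(¬start ∧ valid) U ¬valid])) = {1, 2, 3}
0 ∉ Sat(EF (AF A[(¬start ∧ valid) U ¬valid])) = {1, 2, 3}, so the formula does not hold at 0.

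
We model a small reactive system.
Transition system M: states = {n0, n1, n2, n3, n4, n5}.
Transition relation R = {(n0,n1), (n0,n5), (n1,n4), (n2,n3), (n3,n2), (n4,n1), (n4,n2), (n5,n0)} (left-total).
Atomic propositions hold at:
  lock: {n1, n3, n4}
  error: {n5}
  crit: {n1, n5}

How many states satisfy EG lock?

EG lock: greatest fixpoint, start Z0 = {n1, n3, n4}, keep only states in Sat with some successor in Z. Z1 = {n1, n4}; fixed.
Sat(EG lock) = {n1, n4}
|Sat(EG lock)| = |{n1, n4}| = 2.

2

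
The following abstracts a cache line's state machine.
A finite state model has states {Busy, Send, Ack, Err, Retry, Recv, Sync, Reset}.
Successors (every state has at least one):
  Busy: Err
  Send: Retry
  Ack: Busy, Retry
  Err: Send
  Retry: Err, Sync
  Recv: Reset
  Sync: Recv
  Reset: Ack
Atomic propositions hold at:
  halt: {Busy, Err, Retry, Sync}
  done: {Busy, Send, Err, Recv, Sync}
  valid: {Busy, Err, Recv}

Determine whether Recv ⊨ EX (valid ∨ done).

No

Sat(valid ∨ done) = {Busy, Send, Err, Recv, Sync}
Sat(EX (valid ∨ done)) = {s : some successor in {Busy, Send, Err, Recv, Sync}} = {Busy, Ack, Err, Retry, Sync}
Recv ∉ Sat(EX (valid ∨ done)) = {Busy, Ack, Err, Retry, Sync}, so the formula does not hold at Recv.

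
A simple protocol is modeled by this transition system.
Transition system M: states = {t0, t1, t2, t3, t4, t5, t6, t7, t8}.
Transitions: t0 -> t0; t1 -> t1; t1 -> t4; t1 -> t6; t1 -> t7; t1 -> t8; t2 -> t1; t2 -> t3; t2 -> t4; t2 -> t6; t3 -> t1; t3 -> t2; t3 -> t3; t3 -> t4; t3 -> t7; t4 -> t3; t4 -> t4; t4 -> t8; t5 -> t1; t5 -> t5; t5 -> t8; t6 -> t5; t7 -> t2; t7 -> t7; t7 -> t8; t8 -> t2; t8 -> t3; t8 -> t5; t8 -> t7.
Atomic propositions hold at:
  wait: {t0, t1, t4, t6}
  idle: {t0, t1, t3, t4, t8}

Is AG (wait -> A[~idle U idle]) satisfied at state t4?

No

Sat(~idle) = {t2, t5, t6, t7}
A[~idle U idle]: least fixpoint, start Z0 = Sat(idle) = {t0, t1, t3, t4, t8}, add states in Sat(~idle) with every successor in Z. Already a fixed point.
Sat(A[~idle U idle]) = {t0, t1, t3, t4, t8}
Sat(wait -> A[~idle U idle]) = {t0, t1, t2, t3, t4, t5, t7, t8}
AG (wait -> A[~idle U idle]): greatest fixpoint, start Z0 = {t0, t1, t2, t3, t4, t5, t7, t8}, keep only states in Sat with every successor in Z. Z1 = {t0, t3, t4, t5, t7, t8}; Z2 = {t0, t4}; Z3 = {t0}; fixed.
Sat(AG (wait -> A[~idle U idle])) = {t0}
t4 ∉ Sat(AG (wait -> A[~idle U idle])) = {t0}, so the formula does not hold at t4.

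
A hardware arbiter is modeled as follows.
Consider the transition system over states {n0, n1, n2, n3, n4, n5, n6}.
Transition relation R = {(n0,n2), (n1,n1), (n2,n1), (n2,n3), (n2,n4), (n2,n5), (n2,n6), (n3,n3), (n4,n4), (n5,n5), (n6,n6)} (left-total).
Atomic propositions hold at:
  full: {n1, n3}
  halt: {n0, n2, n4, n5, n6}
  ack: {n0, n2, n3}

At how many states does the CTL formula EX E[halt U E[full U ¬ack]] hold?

6

Sat(¬ack) = {n1, n4, n5, n6}
E[full U ¬ack]: least fixpoint, start Z0 = Sat(¬ack) = {n1, n4, n5, n6}, add states in Sat(full) with some successor in Z. Already a fixed point.
Sat(E[full U ¬ack]) = {n1, n4, n5, n6}
E[halt U E[full U ¬ack]]: least fixpoint, start Z0 = Sat(E[full U ¬ack]) = {n1, n4, n5, n6}, add states in Sat(halt) with some successor in Z. Z1 = {n1, n2, n4, n5, n6}; Z2 = {n0, n1, n2, n4, n5, n6}; fixed.
Sat(E[halt U E[full U ¬ack]]) = {n0, n1, n2, n4, n5, n6}
Sat(EX E[halt U E[full U ¬ack]]) = {s : some successor in {n0, n1, n2, n4, n5, n6}} = {n0, n1, n2, n4, n5, n6}
|Sat(EX E[halt U E[full U ¬ack]])| = |{n0, n1, n2, n4, n5, n6}| = 6.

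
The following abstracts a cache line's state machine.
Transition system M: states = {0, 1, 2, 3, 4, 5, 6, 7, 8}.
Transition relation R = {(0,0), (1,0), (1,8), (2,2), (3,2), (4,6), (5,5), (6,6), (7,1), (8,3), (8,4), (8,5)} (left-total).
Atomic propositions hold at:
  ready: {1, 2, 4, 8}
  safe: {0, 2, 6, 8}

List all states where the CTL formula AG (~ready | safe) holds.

{0, 2, 3, 5, 6}

Sat(~ready) = {0, 3, 5, 6, 7}
Sat(~ready | safe) = {0, 2, 3, 5, 6, 7, 8}
AG (~ready | safe): greatest fixpoint, start Z0 = {0, 2, 3, 5, 6, 7, 8}, keep only states in Sat with every successor in Z. Z1 = {0, 2, 3, 5, 6}; fixed.
Sat(AG (~ready | safe)) = {0, 2, 3, 5, 6}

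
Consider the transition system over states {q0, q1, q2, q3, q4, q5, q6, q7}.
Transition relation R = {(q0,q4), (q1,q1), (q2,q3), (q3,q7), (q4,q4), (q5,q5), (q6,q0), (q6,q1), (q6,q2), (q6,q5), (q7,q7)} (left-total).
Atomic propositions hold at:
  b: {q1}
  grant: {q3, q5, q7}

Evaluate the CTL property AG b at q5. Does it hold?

No

AG b: greatest fixpoint, start Z0 = {q1}, keep only states in Sat with every successor in Z. Already a fixed point.
Sat(AG b) = {q1}
q5 ∉ Sat(AG b) = {q1}, so the formula does not hold at q5.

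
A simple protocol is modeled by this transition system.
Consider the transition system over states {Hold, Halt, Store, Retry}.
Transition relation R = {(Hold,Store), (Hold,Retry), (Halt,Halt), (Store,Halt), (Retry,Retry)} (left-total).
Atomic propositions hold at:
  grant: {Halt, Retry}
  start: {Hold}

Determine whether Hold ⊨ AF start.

AF start: least fixpoint, start Z0 = {Hold}, add states with every successor in Z. Already a fixed point.
Sat(AF start) = {Hold}
Hold ∈ Sat(AF start) = {Hold}, so the formula holds at Hold.

Yes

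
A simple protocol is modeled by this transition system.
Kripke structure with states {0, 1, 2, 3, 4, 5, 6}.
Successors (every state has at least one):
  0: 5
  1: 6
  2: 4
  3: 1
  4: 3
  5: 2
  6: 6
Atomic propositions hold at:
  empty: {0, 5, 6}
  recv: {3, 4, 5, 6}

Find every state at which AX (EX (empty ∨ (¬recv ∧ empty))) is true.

{1, 3, 6}

Sat(¬recv) = {0, 1, 2}
Sat(¬recv ∧ empty) = {0}
Sat(empty ∨ (¬recv ∧ empty)) = {0, 5, 6}
Sat(EX (empty ∨ (¬recv ∧ empty))) = {s : some successor in {0, 5, 6}} = {0, 1, 6}
Sat(AX (EX (empty ∨ (¬recv ∧ empty)))) = {s : every successor in {0, 1, 6}} = {1, 3, 6}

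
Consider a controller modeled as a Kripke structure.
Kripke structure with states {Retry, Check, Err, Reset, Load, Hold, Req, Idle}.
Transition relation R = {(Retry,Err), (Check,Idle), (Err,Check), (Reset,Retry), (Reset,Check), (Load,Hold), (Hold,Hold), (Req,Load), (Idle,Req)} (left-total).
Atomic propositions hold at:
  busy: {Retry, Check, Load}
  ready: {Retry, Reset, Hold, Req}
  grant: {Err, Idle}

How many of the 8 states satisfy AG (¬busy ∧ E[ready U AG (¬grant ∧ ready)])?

1

Sat(¬busy) = {Err, Reset, Hold, Req, Idle}
Sat(¬grant) = {Retry, Check, Reset, Load, Hold, Req}
Sat(¬grant ∧ ready) = {Retry, Reset, Hold, Req}
AG (¬grant ∧ ready): greatest fixpoint, start Z0 = {Retry, Reset, Hold, Req}, keep only states in Sat with every successor in Z. Z1 = {Hold}; fixed.
Sat(AG (¬grant ∧ ready)) = {Hold}
E[ready U AG (¬grant ∧ ready)]: least fixpoint, start Z0 = Sat(AG (¬grant ∧ ready)) = {Hold}, add states in Sat(ready) with some successor in Z. Already a fixed point.
Sat(E[ready U AG (¬grant ∧ ready)]) = {Hold}
Sat(¬busy ∧ E[ready U AG (¬grant ∧ ready)]) = {Hold}
AG (¬busy ∧ E[ready U AG (¬grant ∧ ready)]): greatest fixpoint, start Z0 = {Hold}, keep only states in Sat with every successor in Z. Already a fixed point.
Sat(AG (¬busy ∧ E[ready U AG (¬grant ∧ ready)])) = {Hold}
|Sat(AG (¬busy ∧ E[ready U AG (¬grant ∧ ready)]))| = |{Hold}| = 1.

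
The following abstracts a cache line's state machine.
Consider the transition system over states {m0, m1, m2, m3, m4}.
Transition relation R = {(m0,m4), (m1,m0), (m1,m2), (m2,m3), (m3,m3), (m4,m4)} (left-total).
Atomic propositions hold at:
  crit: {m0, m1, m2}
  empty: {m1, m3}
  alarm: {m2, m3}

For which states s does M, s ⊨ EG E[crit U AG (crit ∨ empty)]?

{m1, m2, m3}

Sat(crit ∨ empty) = {m0, m1, m2, m3}
AG (crit ∨ empty): greatest fixpoint, start Z0 = {m0, m1, m2, m3}, keep only states in Sat with every successor in Z. Z1 = {m1, m2, m3}; Z2 = {m2, m3}; fixed.
Sat(AG (crit ∨ empty)) = {m2, m3}
E[crit U AG (crit ∨ empty)]: least fixpoint, start Z0 = Sat(AG (crit ∨ empty)) = {m2, m3}, add states in Sat(crit) with some successor in Z. Z1 = {m1, m2, m3}; fixed.
Sat(E[crit U AG (crit ∨ empty)]) = {m1, m2, m3}
EG E[crit U AG (crit ∨ empty)]: greatest fixpoint, start Z0 = {m1, m2, m3}, keep only states in Sat with some successor in Z. Already a fixed point.
Sat(EG E[crit U AG (crit ∨ empty)]) = {m1, m2, m3}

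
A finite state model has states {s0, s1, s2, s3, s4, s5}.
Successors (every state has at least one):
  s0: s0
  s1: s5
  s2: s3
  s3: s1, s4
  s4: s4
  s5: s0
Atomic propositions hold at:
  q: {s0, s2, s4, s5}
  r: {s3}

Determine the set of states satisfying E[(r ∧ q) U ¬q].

{s1, s3}

Sat(r ∧ q) = ∅
Sat(¬q) = {s1, s3}
E[(r ∧ q) U ¬q]: least fixpoint, start Z0 = Sat(¬q) = {s1, s3}, add states in Sat(r ∧ q) with some successor in Z. Already a fixed point.
Sat(E[(r ∧ q) U ¬q]) = {s1, s3}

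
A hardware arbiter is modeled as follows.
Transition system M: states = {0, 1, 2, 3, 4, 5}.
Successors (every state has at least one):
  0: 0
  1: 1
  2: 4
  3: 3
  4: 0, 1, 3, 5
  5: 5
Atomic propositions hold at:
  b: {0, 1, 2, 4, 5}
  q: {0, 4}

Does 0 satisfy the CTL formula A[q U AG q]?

AG q: greatest fixpoint, start Z0 = {0, 4}, keep only states in Sat with every successor in Z. Z1 = {0}; fixed.
Sat(AG q) = {0}
A[q U AG q]: least fixpoint, start Z0 = Sat(AG q) = {0}, add states in Sat(q) with every successor in Z. Already a fixed point.
Sat(A[q U AG q]) = {0}
0 ∈ Sat(A[q U AG q]) = {0}, so the formula holds at 0.

Yes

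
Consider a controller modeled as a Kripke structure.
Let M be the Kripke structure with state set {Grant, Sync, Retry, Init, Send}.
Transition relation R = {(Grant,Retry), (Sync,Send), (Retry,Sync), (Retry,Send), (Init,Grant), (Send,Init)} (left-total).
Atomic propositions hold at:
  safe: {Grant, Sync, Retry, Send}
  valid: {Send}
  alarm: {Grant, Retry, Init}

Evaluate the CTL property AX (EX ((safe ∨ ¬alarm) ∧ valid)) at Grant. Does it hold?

Sat(¬alarm) = {Sync, Send}
Sat(safe ∨ ¬alarm) = {Grant, Sync, Retry, Send}
Sat((safe ∨ ¬alarm) ∧ valid) = {Send}
Sat(EX ((safe ∨ ¬alarm) ∧ valid)) = {s : some successor in {Send}} = {Sync, Retry}
Sat(AX (EX ((safe ∨ ¬alarm) ∧ valid))) = {s : every successor in {Sync, Retry}} = {Grant}
Grant ∈ Sat(AX (EX ((safe ∨ ¬alarm) ∧ valid))) = {Grant}, so the formula holds at Grant.

Yes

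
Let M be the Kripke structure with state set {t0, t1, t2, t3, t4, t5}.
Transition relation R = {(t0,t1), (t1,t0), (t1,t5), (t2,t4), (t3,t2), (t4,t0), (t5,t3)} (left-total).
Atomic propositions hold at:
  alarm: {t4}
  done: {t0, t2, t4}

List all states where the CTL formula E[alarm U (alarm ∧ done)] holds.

Sat(alarm ∧ done) = {t4}
E[alarm U (alarm ∧ done)]: least fixpoint, start Z0 = Sat((alarm ∧ done)) = {t4}, add states in Sat(alarm) with some successor in Z. Already a fixed point.
Sat(E[alarm U (alarm ∧ done)]) = {t4}

{t4}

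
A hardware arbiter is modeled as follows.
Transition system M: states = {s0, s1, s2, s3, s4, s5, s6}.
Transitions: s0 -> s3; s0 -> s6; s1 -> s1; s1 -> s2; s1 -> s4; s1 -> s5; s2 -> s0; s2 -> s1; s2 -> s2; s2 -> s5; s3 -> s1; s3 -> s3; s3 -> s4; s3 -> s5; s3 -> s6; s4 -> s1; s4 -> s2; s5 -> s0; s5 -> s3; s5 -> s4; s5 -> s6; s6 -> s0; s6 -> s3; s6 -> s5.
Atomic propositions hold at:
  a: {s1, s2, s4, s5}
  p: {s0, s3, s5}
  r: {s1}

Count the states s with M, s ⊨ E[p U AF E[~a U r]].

Sat(~a) = {s0, s3, s6}
E[~a U r]: least fixpoint, start Z0 = Sat(r) = {s1}, add states in Sat(~a) with some successor in Z. Z1 = {s1, s3}; Z2 = {s0, s1, s3, s6}; fixed.
Sat(E[~a U r]) = {s0, s1, s3, s6}
AF E[~a U r]: least fixpoint, start Z0 = {s0, s1, s3, s6}, add states with every successor in Z. Already a fixed point.
Sat(AF E[~a U r]) = {s0, s1, s3, s6}
E[p U AF E[~a U r]]: least fixpoint, start Z0 = Sat(AF E[~a U r]) = {s0, s1, s3, s6}, add states in Sat(p) with some successor in Z. Z1 = {s0, s1, s3, s5, s6}; fixed.
Sat(E[p U AF E[~a U r]]) = {s0, s1, s3, s5, s6}
|Sat(E[p U AF E[~a U r]])| = |{s0, s1, s3, s5, s6}| = 5.

5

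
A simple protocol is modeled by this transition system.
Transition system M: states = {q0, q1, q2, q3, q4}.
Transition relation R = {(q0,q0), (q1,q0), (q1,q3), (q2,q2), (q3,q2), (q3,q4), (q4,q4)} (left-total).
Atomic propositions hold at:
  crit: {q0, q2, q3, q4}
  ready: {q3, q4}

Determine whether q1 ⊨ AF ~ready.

Sat(~ready) = {q0, q1, q2}
AF ~ready: least fixpoint, start Z0 = {q0, q1, q2}, add states with every successor in Z. Already a fixed point.
Sat(AF ~ready) = {q0, q1, q2}
q1 ∈ Sat(AF ~ready) = {q0, q1, q2}, so the formula holds at q1.

Yes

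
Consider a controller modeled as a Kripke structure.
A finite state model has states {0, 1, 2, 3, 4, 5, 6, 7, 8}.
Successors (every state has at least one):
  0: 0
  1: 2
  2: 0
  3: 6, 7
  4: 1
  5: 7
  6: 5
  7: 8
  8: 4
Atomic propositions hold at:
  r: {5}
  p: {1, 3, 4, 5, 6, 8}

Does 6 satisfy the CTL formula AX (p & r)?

Yes

Sat(p & r) = {5}
Sat(AX (p & r)) = {s : every successor in {5}} = {6}
6 ∈ Sat(AX (p & r)) = {6}, so the formula holds at 6.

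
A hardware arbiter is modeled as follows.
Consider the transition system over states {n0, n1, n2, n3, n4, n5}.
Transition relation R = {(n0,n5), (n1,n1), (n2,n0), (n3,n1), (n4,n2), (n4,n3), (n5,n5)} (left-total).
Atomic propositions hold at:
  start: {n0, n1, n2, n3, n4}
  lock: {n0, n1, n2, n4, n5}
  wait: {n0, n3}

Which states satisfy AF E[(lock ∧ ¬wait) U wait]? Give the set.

{n0, n2, n3, n4}

Sat(¬wait) = {n1, n2, n4, n5}
Sat(lock ∧ ¬wait) = {n1, n2, n4, n5}
E[(lock ∧ ¬wait) U wait]: least fixpoint, start Z0 = Sat(wait) = {n0, n3}, add states in Sat(lock ∧ ¬wait) with some successor in Z. Z1 = {n0, n2, n3, n4}; fixed.
Sat(E[(lock ∧ ¬wait) U wait]) = {n0, n2, n3, n4}
AF E[(lock ∧ ¬wait) U wait]: least fixpoint, start Z0 = {n0, n2, n3, n4}, add states with every successor in Z. Already a fixed point.
Sat(AF E[(lock ∧ ¬wait) U wait]) = {n0, n2, n3, n4}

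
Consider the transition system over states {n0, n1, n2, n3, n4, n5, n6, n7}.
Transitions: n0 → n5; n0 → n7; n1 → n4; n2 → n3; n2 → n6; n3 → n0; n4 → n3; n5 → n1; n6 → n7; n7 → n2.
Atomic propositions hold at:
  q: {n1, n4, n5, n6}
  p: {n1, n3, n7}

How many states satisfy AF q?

4

AF q: least fixpoint, start Z0 = {n1, n4, n5, n6}, add states with every successor in Z. Already a fixed point.
Sat(AF q) = {n1, n4, n5, n6}
|Sat(AF q)| = |{n1, n4, n5, n6}| = 4.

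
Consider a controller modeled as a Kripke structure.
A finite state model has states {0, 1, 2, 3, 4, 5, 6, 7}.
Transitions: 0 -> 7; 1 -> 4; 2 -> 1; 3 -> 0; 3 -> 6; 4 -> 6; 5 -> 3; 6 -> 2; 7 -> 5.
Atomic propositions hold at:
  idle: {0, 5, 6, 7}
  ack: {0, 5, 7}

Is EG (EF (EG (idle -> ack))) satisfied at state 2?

No

Sat(idle -> ack) = {0, 1, 2, 3, 4, 5, 7}
EG (idle -> ack): greatest fixpoint, start Z0 = {0, 1, 2, 3, 4, 5, 7}, keep only states in Sat with some successor in Z. Z1 = {0, 1, 2, 3, 5, 7}; Z2 = {0, 2, 3, 5, 7}; Z3 = {0, 3, 5, 7}; fixed.
Sat(EG (idle -> ack)) = {0, 3, 5, 7}
EF (EG (idle -> ack)): least fixpoint, start Z0 = {0, 3, 5, 7}, add states with some successor in Z. Already a fixed point.
Sat(EF (EG (idle -> ack))) = {0, 3, 5, 7}
EG (EF (EG (idle -> ack))): greatest fixpoint, start Z0 = {0, 3, 5, 7}, keep only states in Sat with some successor in Z. Already a fixed point.
Sat(EG (EF (EG (idle -> ack)))) = {0, 3, 5, 7}
2 ∉ Sat(EG (EF (EG (idle -> ack)))) = {0, 3, 5, 7}, so the formula does not hold at 2.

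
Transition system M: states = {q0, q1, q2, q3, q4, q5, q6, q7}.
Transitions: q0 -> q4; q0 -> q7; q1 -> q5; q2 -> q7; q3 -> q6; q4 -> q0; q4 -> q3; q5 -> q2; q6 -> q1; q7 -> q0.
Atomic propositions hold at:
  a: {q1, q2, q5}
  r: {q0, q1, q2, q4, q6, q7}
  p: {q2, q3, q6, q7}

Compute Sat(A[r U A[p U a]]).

{q1, q2, q3, q5, q6}

A[p U a]: least fixpoint, start Z0 = Sat(a) = {q1, q2, q5}, add states in Sat(p) with every successor in Z. Z1 = {q1, q2, q5, q6}; Z2 = {q1, q2, q3, q5, q6}; fixed.
Sat(A[p U a]) = {q1, q2, q3, q5, q6}
A[r U A[p U a]]: least fixpoint, start Z0 = Sat(A[p U a]) = {q1, q2, q3, q5, q6}, add states in Sat(r) with every successor in Z. Already a fixed point.
Sat(A[r U A[p U a]]) = {q1, q2, q3, q5, q6}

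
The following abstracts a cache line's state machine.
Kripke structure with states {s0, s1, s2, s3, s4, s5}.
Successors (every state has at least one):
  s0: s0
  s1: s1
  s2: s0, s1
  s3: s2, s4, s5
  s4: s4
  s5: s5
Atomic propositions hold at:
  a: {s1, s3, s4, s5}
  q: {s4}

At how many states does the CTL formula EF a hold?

EF a: least fixpoint, start Z0 = {s1, s3, s4, s5}, add states with some successor in Z. Z1 = {s1, s2, s3, s4, s5}; fixed.
Sat(EF a) = {s1, s2, s3, s4, s5}
|Sat(EF a)| = |{s1, s2, s3, s4, s5}| = 5.

5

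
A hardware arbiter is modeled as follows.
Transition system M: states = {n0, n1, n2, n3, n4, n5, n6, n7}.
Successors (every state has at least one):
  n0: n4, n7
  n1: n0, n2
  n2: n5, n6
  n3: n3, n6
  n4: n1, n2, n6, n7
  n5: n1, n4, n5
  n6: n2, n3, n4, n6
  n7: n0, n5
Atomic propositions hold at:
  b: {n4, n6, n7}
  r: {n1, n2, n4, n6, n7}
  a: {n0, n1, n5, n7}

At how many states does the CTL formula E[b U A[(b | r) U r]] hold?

5

Sat(b | r) = {n1, n2, n4, n6, n7}
A[(b | r) U r]: least fixpoint, start Z0 = Sat(r) = {n1, n2, n4, n6, n7}, add states in Sat(b | r) with every successor in Z. Already a fixed point.
Sat(A[(b | r) U r]) = {n1, n2, n4, n6, n7}
E[b U A[(b | r) U r]]: least fixpoint, start Z0 = Sat(A[(b | r) U r]) = {n1, n2, n4, n6, n7}, add states in Sat(b) with some successor in Z. Already a fixed point.
Sat(E[b U A[(b | r) U r]]) = {n1, n2, n4, n6, n7}
|Sat(E[b U A[(b | r) U r]])| = |{n1, n2, n4, n6, n7}| = 5.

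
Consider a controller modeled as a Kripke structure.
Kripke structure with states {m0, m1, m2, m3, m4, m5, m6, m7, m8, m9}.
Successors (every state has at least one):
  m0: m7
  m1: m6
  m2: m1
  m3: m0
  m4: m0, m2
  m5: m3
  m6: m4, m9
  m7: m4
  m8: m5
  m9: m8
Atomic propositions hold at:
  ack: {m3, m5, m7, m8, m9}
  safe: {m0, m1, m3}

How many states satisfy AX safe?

Sat(AX safe) = {s : every successor in {m0, m1, m3}} = {m2, m3, m5}
|Sat(AX safe)| = |{m2, m3, m5}| = 3.

3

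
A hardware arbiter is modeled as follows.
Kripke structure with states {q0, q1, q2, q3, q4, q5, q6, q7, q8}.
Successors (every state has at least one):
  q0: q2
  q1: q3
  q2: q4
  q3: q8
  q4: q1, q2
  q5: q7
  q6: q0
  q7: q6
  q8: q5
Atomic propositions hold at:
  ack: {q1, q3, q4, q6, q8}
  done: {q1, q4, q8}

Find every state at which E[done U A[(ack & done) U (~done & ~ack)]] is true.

{q0, q2, q4, q5, q7, q8}

Sat(ack & done) = {q1, q4, q8}
Sat(~done) = {q0, q2, q3, q5, q6, q7}
Sat(~ack) = {q0, q2, q5, q7}
Sat(~done & ~ack) = {q0, q2, q5, q7}
A[(ack & done) U (~done & ~ack)]: least fixpoint, start Z0 = Sat((~done & ~ack)) = {q0, q2, q5, q7}, add states in Sat(ack & done) with every successor in Z. Z1 = {q0, q2, q5, q7, q8}; fixed.
Sat(A[(ack & done) U (~done & ~ack)]) = {q0, q2, q5, q7, q8}
E[done U A[(ack & done) U (~done & ~ack)]]: least fixpoint, start Z0 = Sat(A[(ack & done) U (~done & ~ack)]) = {q0, q2, q5, q7, q8}, add states in Sat(done) with some successor in Z. Z1 = {q0, q2, q4, q5, q7, q8}; fixed.
Sat(E[done U A[(ack & done) U (~done & ~ack)]]) = {q0, q2, q4, q5, q7, q8}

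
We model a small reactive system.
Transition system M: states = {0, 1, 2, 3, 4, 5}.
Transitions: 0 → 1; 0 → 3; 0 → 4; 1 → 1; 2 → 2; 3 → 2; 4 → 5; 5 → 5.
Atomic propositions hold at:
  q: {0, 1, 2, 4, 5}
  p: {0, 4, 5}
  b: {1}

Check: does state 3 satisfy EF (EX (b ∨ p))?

No

Sat(b ∨ p) = {0, 1, 4, 5}
Sat(EX (b ∨ p)) = {s : some successor in {0, 1, 4, 5}} = {0, 1, 4, 5}
EF (EX (b ∨ p)): least fixpoint, start Z0 = {0, 1, 4, 5}, add states with some successor in Z. Already a fixed point.
Sat(EF (EX (b ∨ p))) = {0, 1, 4, 5}
3 ∉ Sat(EF (EX (b ∨ p))) = {0, 1, 4, 5}, so the formula does not hold at 3.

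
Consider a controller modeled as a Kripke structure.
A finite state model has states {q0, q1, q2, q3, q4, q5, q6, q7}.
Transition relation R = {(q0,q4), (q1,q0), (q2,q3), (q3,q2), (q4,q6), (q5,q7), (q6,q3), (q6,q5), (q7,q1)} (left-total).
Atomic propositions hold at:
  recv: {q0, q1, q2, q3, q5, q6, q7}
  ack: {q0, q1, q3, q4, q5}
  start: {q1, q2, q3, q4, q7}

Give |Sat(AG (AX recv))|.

2

Sat(AX recv) = {s : every successor in {q0, q1, q2, q3, q5, q6, q7}} = {q1, q2, q3, q4, q5, q6, q7}
AG (AX recv): greatest fixpoint, start Z0 = {q1, q2, q3, q4, q5, q6, q7}, keep only states in Sat with every successor in Z. Z1 = {q2, q3, q4, q5, q6, q7}; Z2 = {q2, q3, q4, q5, q6}; Z3 = {q2, q3, q4, q6}; Z4 = {q2, q3, q4}; Z5 = {q2, q3}; fixed.
Sat(AG (AX recv)) = {q2, q3}
|Sat(AG (AX recv))| = |{q2, q3}| = 2.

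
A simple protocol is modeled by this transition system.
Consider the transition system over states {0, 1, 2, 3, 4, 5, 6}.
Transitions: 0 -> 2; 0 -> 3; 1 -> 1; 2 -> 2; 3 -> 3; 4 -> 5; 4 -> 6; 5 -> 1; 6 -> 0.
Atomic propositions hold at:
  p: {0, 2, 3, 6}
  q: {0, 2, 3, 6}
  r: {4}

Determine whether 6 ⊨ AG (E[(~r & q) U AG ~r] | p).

Sat(~r) = {0, 1, 2, 3, 5, 6}
Sat(~r & q) = {0, 2, 3, 6}
AG ~r: greatest fixpoint, start Z0 = {0, 1, 2, 3, 5, 6}, keep only states in Sat with every successor in Z. Already a fixed point.
Sat(AG ~r) = {0, 1, 2, 3, 5, 6}
E[(~r & q) U AG ~r]: least fixpoint, start Z0 = Sat(AG ~r) = {0, 1, 2, 3, 5, 6}, add states in Sat(~r & q) with some successor in Z. Already a fixed point.
Sat(E[(~r & q) U AG ~r]) = {0, 1, 2, 3, 5, 6}
Sat(E[(~r & q) U AG ~r] | p) = {0, 1, 2, 3, 5, 6}
AG (E[(~r & q) U AG ~r] | p): greatest fixpoint, start Z0 = {0, 1, 2, 3, 5, 6}, keep only states in Sat with every successor in Z. Already a fixed point.
Sat(AG (E[(~r & q) U AG ~r] | p)) = {0, 1, 2, 3, 5, 6}
6 ∈ Sat(AG (E[(~r & q) U AG ~r] | p)) = {0, 1, 2, 3, 5, 6}, so the formula holds at 6.

Yes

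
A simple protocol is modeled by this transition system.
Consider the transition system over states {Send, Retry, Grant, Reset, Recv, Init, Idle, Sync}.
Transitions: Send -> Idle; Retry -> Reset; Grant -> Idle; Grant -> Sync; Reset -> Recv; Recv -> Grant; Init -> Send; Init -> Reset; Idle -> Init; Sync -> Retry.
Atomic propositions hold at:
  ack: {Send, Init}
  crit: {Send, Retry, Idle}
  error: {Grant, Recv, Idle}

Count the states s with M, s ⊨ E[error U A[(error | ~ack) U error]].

6

Sat(~ack) = {Retry, Grant, Reset, Recv, Idle, Sync}
Sat(error | ~ack) = {Retry, Grant, Reset, Recv, Idle, Sync}
A[(error | ~ack) U error]: least fixpoint, start Z0 = Sat(error) = {Grant, Recv, Idle}, add states in Sat(error | ~ack) with every successor in Z. Z1 = {Grant, Reset, Recv, Idle}; Z2 = {Retry, Grant, Reset, Recv, Idle}; Z3 = {Retry, Grant, Reset, Recv, Idle, Sync}; fixed.
Sat(A[(error | ~ack) U error]) = {Retry, Grant, Reset, Recv, Idle, Sync}
E[error U A[(error | ~ack) U error]]: least fixpoint, start Z0 = Sat(A[(error | ~ack) U error]) = {Retry, Grant, Reset, Recv, Idle, Sync}, add states in Sat(error) with some successor in Z. Already a fixed point.
Sat(E[error U A[(error | ~ack) U error]]) = {Retry, Grant, Reset, Recv, Idle, Sync}
|Sat(E[error U A[(error | ~ack) U error]])| = |{Retry, Grant, Reset, Recv, Idle, Sync}| = 6.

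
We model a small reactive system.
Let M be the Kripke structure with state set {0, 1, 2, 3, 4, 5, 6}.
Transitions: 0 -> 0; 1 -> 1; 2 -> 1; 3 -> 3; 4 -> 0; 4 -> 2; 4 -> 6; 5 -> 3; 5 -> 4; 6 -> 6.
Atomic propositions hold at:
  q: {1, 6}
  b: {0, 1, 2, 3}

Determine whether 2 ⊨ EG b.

Yes

EG b: greatest fixpoint, start Z0 = {0, 1, 2, 3}, keep only states in Sat with some successor in Z. Already a fixed point.
Sat(EG b) = {0, 1, 2, 3}
2 ∈ Sat(EG b) = {0, 1, 2, 3}, so the formula holds at 2.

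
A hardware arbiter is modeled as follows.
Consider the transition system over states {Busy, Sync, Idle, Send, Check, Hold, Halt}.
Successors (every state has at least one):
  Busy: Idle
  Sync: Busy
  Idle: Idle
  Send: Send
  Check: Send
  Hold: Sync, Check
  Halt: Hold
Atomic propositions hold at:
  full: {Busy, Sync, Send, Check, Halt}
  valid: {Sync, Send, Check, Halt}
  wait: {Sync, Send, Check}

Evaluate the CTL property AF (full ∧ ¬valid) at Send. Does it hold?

Sat(¬valid) = {Busy, Idle, Hold}
Sat(full ∧ ¬valid) = {Busy}
AF (full ∧ ¬valid): least fixpoint, start Z0 = {Busy}, add states with every successor in Z. Z1 = {Busy, Sync}; fixed.
Sat(AF (full ∧ ¬valid)) = {Busy, Sync}
Send ∉ Sat(AF (full ∧ ¬valid)) = {Busy, Sync}, so the formula does not hold at Send.

No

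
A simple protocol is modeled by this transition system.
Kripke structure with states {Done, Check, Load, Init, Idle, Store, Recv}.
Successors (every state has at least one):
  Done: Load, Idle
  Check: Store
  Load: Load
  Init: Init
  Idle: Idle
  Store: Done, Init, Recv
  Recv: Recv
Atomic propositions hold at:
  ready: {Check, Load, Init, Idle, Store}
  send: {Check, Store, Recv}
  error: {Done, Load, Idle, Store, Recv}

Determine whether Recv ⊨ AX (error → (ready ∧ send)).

No

Sat(ready ∧ send) = {Check, Store}
Sat(error → (ready ∧ send)) = {Check, Init, Store}
Sat(AX (error → (ready ∧ send))) = {s : every successor in {Check, Init, Store}} = {Check, Init}
Recv ∉ Sat(AX (error → (ready ∧ send))) = {Check, Init}, so the formula does not hold at Recv.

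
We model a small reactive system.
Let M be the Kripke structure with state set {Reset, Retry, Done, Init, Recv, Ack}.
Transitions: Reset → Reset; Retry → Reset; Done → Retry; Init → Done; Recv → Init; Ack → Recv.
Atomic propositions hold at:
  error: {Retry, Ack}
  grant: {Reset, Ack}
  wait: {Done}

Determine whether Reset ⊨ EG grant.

Yes

EG grant: greatest fixpoint, start Z0 = {Reset, Ack}, keep only states in Sat with some successor in Z. Z1 = {Reset}; fixed.
Sat(EG grant) = {Reset}
Reset ∈ Sat(EG grant) = {Reset}, so the formula holds at Reset.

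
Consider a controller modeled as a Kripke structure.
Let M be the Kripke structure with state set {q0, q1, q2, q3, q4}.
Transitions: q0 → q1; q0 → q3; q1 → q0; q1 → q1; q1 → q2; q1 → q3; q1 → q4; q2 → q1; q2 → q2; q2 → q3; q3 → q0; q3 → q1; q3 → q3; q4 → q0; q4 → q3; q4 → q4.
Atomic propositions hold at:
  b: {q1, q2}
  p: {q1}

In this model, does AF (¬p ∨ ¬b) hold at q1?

No

Sat(¬p) = {q0, q2, q3, q4}
Sat(¬b) = {q0, q3, q4}
Sat(¬p ∨ ¬b) = {q0, q2, q3, q4}
AF (¬p ∨ ¬b): least fixpoint, start Z0 = {q0, q2, q3, q4}, add states with every successor in Z. Already a fixed point.
Sat(AF (¬p ∨ ¬b)) = {q0, q2, q3, q4}
q1 ∉ Sat(AF (¬p ∨ ¬b)) = {q0, q2, q3, q4}, so the formula does not hold at q1.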